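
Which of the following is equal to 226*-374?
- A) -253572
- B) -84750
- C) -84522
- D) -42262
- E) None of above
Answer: E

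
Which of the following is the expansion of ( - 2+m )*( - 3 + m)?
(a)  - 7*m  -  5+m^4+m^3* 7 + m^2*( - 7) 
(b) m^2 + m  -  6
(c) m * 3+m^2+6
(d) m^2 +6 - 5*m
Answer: d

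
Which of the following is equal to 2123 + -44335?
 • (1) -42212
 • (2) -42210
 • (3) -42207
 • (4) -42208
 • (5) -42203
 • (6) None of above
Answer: 1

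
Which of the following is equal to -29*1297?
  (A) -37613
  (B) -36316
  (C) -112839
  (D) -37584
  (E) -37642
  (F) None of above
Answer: A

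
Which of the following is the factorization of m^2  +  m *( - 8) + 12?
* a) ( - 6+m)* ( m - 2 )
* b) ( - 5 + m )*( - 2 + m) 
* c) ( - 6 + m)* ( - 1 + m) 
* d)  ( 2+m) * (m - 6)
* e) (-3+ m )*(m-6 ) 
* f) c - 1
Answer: a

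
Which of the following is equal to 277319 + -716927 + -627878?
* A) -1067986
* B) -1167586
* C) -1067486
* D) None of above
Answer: C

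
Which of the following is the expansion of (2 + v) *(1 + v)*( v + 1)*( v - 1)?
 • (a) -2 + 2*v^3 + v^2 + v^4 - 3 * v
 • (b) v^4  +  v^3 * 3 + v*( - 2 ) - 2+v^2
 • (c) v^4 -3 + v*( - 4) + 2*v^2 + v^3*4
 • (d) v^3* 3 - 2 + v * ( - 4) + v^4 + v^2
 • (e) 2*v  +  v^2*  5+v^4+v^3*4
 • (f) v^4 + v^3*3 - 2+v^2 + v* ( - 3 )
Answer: f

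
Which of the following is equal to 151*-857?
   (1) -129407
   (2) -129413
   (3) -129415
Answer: 1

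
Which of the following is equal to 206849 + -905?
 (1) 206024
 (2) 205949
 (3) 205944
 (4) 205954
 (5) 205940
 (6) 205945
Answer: 3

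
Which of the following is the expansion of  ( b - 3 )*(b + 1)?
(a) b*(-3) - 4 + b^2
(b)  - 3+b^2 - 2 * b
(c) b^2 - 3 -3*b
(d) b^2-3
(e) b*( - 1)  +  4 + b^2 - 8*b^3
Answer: b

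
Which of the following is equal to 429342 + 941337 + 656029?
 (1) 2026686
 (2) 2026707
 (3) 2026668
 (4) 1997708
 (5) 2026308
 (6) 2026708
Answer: 6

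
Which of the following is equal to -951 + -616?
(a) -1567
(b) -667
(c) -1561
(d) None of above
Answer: a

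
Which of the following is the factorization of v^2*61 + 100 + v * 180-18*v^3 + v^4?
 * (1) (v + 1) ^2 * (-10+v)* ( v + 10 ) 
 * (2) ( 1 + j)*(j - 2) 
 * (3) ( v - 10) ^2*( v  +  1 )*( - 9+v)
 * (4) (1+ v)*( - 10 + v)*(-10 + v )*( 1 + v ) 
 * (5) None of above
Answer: 4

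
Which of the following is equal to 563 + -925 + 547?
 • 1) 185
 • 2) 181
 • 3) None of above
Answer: 1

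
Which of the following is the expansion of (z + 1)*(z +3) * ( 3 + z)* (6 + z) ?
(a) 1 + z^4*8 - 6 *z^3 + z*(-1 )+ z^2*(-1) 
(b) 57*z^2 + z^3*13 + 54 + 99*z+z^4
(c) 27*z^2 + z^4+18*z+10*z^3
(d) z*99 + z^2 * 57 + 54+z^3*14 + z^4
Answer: b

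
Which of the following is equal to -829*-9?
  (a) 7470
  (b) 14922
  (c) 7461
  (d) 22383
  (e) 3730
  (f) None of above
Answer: c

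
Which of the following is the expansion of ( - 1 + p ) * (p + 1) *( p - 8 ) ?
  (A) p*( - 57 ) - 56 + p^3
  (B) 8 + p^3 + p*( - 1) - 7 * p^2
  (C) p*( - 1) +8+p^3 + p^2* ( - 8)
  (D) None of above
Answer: C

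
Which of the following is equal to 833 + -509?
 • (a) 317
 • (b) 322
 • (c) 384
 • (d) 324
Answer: d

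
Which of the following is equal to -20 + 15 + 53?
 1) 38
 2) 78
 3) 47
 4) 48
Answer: 4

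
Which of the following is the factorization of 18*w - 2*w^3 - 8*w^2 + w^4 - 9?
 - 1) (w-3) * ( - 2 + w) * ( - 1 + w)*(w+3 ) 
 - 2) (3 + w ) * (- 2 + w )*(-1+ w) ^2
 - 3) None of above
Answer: 3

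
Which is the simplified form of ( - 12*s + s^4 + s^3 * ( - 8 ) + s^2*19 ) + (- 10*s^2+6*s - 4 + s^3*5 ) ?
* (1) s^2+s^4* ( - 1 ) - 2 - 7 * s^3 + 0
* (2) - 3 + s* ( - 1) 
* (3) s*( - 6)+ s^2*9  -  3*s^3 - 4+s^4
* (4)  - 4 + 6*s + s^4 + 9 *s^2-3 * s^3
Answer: 3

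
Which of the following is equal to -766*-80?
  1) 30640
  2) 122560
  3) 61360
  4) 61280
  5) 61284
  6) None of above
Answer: 4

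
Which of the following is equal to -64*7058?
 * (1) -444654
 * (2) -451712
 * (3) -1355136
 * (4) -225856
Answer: 2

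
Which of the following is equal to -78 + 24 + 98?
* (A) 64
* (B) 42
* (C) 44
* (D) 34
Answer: C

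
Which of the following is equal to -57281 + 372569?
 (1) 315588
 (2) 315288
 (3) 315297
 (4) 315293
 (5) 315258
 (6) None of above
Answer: 2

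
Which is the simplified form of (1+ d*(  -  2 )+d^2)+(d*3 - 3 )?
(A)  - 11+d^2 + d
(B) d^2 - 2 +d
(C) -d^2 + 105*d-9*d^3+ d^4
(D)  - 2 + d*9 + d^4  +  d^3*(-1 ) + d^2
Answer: B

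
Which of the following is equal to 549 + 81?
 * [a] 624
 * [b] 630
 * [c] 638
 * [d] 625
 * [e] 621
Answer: b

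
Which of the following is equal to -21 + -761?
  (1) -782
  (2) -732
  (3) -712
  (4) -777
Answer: 1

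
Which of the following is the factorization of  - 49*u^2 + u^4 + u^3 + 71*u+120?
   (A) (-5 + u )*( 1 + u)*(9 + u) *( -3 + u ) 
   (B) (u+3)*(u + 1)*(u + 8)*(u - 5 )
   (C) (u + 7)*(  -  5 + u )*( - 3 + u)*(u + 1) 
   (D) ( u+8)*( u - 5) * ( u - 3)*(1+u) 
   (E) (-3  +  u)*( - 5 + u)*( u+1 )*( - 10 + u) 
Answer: D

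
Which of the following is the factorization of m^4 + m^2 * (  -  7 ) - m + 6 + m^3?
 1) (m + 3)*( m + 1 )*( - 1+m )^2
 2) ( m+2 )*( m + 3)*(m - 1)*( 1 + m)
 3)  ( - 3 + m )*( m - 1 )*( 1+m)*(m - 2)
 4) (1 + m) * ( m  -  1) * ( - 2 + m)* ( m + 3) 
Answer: 4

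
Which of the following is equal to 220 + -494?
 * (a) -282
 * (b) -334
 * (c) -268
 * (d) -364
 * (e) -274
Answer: e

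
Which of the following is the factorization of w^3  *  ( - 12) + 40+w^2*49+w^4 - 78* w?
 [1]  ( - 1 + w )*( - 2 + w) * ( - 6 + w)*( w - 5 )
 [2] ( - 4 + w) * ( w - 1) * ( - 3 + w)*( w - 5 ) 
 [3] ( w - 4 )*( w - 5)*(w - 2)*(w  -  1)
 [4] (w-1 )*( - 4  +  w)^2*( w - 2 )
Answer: 3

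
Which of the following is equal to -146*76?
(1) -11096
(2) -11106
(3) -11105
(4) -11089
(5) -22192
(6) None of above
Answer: 1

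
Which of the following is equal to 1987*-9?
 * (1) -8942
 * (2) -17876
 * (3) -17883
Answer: 3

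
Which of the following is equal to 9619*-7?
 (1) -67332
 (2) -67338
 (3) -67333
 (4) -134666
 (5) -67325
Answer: 3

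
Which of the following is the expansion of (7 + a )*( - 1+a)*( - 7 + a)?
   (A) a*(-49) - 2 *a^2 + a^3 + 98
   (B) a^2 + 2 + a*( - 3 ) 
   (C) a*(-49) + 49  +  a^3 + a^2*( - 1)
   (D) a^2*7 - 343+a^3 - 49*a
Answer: C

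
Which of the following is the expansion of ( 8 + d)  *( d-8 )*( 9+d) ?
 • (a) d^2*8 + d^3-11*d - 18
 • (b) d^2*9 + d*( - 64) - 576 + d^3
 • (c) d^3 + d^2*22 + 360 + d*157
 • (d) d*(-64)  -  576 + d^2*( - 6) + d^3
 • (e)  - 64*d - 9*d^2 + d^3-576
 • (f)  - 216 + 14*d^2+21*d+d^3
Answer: b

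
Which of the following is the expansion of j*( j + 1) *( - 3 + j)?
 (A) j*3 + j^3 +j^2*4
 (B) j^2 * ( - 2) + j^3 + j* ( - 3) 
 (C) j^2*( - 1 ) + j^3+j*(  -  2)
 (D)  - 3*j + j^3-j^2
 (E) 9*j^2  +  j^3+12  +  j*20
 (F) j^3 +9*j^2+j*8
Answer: B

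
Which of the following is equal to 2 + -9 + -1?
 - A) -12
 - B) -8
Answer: B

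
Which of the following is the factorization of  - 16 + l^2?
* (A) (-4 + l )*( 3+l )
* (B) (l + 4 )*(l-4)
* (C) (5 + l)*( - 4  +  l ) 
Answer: B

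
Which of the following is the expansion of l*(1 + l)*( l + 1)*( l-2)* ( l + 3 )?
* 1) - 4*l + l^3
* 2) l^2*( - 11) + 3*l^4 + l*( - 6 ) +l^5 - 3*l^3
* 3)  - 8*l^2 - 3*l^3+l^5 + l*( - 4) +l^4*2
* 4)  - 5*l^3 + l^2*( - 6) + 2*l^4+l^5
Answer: 2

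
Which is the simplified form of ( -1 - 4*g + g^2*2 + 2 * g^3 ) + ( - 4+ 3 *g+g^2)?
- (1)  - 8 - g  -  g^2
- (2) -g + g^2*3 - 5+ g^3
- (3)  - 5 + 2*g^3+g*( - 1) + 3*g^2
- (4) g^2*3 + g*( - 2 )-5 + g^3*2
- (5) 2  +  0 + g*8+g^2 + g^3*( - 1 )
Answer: 3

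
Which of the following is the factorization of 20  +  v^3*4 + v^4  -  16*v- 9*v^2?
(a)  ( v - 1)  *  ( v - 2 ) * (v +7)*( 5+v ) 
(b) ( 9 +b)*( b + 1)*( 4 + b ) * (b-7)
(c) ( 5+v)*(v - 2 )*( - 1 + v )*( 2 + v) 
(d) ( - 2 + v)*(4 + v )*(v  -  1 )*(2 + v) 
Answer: c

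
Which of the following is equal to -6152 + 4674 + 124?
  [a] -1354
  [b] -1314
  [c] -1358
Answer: a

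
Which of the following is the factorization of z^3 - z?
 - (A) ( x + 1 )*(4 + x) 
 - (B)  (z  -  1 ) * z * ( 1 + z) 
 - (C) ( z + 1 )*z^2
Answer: B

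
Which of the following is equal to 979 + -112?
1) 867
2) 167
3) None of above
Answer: 1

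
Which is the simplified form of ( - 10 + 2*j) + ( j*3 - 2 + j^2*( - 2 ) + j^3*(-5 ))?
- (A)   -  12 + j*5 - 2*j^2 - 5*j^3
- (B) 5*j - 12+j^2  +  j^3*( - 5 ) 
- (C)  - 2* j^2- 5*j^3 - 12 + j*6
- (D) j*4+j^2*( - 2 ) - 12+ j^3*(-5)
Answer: A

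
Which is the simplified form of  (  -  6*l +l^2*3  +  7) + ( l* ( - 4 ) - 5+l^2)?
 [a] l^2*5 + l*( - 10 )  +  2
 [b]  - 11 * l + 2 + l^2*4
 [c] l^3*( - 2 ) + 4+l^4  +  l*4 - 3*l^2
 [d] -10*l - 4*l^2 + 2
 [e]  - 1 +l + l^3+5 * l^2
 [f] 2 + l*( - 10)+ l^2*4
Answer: f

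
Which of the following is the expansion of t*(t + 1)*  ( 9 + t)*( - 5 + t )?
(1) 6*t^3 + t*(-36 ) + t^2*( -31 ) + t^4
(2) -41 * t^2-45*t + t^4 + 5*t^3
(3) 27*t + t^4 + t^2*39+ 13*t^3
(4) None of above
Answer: 2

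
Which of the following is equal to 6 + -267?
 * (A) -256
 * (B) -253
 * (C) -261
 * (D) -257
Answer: C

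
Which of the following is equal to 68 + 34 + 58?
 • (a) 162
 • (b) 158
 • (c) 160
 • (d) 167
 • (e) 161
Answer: c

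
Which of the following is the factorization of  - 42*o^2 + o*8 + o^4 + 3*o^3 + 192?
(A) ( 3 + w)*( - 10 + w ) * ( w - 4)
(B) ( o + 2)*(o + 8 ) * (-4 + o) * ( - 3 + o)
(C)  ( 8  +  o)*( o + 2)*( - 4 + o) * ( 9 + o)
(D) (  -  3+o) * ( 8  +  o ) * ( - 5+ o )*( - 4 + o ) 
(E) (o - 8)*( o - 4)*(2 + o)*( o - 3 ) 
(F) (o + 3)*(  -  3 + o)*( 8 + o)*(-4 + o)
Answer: B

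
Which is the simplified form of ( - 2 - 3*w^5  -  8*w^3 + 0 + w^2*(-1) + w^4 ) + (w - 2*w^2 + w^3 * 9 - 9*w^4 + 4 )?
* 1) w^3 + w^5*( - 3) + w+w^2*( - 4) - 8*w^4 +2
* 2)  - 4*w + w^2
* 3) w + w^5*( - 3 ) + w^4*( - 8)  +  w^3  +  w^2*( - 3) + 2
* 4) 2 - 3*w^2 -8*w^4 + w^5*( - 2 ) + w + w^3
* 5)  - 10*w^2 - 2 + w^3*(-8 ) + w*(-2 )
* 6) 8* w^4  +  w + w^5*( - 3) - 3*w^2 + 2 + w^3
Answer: 3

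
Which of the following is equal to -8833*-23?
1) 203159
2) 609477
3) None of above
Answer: 1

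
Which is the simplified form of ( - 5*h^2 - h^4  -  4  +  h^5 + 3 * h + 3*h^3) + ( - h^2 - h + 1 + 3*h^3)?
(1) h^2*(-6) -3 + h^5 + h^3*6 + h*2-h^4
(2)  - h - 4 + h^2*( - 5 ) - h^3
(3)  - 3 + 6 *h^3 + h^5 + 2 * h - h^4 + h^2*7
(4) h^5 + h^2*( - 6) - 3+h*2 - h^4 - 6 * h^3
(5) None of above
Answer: 1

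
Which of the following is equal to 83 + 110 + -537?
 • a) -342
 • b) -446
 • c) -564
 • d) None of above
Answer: d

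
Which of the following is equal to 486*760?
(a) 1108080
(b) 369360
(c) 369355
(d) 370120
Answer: b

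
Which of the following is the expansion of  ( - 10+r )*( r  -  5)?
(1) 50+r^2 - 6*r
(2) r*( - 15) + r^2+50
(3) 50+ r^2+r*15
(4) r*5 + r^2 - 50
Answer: 2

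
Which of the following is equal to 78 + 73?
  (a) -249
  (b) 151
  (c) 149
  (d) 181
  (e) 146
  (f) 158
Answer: b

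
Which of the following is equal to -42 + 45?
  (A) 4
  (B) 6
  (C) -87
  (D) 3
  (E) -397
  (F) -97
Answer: D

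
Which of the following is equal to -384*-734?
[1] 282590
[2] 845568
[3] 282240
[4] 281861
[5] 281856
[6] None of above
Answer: 5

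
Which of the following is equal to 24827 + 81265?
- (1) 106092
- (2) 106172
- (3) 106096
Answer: 1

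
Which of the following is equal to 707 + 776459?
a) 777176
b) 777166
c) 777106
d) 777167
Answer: b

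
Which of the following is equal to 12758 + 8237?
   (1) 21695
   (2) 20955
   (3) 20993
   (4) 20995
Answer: 4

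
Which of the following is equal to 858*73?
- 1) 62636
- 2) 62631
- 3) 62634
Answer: 3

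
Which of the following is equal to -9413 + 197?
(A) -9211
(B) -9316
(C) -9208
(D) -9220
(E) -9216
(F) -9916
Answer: E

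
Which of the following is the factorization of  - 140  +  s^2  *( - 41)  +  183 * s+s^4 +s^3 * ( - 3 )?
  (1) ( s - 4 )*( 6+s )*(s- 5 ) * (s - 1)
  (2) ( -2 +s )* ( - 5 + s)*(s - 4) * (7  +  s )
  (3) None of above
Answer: 3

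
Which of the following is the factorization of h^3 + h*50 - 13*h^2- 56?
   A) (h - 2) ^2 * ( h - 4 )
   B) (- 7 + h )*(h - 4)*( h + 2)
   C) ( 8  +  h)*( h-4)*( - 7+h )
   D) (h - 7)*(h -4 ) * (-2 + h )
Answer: D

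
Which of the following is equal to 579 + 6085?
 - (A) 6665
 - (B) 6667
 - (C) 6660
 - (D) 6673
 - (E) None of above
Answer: E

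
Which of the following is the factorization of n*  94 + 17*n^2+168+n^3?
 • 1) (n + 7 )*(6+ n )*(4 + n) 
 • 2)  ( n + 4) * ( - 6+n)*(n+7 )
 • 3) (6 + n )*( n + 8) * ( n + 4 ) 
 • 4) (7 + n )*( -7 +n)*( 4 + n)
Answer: 1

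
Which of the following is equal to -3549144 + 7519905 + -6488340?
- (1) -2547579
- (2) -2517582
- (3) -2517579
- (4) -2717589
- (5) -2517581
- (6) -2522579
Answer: 3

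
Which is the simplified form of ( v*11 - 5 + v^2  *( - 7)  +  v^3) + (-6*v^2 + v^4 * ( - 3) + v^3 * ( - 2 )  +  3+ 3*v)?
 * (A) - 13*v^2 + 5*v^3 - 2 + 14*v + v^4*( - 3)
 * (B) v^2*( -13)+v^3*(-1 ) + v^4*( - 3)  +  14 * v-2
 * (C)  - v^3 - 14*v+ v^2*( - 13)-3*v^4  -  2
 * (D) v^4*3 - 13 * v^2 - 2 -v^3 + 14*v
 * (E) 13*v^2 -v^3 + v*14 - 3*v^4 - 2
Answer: B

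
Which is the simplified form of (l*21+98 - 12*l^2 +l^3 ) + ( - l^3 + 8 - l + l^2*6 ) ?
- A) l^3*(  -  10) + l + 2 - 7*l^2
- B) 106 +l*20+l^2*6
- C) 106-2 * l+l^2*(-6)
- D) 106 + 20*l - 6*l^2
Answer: D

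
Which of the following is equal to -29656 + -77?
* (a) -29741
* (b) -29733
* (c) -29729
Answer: b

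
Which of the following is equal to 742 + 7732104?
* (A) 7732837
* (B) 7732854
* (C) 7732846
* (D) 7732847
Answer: C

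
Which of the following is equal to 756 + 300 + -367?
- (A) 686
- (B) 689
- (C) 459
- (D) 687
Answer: B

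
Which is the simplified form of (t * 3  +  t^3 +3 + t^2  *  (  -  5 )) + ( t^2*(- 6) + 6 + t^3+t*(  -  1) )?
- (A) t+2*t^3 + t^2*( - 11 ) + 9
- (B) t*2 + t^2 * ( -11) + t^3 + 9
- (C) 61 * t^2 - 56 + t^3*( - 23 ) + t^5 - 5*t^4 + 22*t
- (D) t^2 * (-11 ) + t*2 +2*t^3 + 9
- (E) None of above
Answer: D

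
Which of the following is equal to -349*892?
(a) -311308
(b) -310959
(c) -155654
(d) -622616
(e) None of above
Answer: a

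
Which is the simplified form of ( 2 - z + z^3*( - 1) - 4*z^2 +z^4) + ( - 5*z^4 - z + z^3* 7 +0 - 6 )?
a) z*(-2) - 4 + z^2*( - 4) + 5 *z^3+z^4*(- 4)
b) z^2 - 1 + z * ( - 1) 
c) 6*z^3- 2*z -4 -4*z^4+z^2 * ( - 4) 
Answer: c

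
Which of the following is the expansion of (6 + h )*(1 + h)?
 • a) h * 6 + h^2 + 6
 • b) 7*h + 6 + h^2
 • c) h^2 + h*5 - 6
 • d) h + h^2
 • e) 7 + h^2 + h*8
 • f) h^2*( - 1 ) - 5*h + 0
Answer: b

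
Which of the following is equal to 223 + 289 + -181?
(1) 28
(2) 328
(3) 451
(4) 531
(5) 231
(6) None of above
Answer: 6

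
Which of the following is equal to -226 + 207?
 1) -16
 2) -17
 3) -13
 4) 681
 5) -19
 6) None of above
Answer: 5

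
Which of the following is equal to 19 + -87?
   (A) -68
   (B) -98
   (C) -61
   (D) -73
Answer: A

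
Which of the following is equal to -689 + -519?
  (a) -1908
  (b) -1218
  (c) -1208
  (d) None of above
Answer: c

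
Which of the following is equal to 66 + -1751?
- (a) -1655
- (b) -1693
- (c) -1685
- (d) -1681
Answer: c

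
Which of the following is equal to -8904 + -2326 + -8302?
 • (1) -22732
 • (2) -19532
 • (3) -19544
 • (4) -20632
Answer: 2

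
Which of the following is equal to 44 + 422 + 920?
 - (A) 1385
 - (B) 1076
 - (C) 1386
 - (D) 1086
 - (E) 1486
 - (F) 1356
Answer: C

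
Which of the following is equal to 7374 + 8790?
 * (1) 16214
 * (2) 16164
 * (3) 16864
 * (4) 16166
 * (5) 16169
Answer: 2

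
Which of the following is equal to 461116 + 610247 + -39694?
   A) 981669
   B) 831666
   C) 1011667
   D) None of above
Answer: D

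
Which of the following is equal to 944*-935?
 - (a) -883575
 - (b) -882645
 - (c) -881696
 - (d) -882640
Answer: d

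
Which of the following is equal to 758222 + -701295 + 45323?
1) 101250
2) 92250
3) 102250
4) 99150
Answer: 3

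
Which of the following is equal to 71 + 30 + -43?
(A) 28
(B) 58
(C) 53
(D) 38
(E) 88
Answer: B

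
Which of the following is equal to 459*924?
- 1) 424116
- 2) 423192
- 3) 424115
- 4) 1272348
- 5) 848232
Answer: 1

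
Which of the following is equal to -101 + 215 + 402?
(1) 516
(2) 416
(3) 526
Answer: 1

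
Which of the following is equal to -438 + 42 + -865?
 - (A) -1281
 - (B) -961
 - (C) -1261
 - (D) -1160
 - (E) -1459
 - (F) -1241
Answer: C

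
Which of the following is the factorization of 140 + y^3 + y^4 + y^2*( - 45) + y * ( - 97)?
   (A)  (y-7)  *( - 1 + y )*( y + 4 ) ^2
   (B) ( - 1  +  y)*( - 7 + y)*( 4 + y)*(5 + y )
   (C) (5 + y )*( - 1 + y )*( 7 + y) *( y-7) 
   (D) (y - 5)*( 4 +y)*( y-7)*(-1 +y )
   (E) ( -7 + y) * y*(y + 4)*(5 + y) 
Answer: B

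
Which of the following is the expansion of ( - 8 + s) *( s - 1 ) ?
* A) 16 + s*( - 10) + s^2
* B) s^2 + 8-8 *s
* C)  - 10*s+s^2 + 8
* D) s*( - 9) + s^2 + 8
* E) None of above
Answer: D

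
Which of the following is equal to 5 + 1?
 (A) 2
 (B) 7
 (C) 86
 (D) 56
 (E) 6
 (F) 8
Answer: E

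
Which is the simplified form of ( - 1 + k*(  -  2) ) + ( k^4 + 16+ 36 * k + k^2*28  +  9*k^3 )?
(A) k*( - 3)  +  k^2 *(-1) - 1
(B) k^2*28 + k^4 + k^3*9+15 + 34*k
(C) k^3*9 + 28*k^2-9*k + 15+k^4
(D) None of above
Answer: B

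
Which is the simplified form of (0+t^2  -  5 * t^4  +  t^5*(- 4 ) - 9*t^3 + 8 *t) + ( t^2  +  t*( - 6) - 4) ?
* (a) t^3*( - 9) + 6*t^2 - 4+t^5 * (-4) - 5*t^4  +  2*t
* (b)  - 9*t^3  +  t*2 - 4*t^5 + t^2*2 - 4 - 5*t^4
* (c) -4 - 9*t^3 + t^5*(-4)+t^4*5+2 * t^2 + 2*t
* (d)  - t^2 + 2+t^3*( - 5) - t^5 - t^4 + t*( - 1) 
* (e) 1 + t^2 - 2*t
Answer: b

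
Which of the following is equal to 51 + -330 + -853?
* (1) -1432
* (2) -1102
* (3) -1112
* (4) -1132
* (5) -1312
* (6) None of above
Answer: 4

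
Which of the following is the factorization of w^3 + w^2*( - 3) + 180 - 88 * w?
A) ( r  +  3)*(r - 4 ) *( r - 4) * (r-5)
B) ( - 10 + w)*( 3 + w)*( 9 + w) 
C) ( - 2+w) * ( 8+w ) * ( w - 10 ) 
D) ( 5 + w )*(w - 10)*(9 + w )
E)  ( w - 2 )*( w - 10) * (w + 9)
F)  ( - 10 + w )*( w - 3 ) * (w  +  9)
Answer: E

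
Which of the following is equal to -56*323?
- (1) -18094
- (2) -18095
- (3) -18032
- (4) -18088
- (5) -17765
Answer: 4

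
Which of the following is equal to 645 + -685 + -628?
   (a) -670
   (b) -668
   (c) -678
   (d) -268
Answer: b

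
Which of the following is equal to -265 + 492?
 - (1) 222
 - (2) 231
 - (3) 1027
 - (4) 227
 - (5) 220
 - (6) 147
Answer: 4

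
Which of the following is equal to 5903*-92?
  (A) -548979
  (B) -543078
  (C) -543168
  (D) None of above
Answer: D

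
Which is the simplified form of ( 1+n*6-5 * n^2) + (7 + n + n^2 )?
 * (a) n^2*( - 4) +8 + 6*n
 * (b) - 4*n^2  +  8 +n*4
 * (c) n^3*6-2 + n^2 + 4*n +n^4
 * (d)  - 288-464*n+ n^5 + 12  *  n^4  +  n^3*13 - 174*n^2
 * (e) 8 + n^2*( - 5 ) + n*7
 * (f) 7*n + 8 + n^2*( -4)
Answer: f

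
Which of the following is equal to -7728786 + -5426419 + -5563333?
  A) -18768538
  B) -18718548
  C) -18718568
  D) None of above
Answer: D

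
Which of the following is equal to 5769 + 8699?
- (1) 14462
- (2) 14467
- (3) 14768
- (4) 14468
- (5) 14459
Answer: 4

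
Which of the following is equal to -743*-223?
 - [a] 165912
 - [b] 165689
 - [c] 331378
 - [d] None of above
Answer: b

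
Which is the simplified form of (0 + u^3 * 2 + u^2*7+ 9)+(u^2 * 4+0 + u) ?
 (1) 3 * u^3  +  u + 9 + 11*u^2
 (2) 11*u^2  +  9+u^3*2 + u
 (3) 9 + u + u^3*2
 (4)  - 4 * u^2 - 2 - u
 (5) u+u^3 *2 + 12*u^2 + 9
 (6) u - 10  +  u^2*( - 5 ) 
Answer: 2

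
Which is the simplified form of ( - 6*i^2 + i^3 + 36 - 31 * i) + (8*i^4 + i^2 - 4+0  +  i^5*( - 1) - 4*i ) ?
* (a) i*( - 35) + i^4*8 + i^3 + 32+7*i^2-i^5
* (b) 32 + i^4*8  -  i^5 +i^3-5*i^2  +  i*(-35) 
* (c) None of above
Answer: b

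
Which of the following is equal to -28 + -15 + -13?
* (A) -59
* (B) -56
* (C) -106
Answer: B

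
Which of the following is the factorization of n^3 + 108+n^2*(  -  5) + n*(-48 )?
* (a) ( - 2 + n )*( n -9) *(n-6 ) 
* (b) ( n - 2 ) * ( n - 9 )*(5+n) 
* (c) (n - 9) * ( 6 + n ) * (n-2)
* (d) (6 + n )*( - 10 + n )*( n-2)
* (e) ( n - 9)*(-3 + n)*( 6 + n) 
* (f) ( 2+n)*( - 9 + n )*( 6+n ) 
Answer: c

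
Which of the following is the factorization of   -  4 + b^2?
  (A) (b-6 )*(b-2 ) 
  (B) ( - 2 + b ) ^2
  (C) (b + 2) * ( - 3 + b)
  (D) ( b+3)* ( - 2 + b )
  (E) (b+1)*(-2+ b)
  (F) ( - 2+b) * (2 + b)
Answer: F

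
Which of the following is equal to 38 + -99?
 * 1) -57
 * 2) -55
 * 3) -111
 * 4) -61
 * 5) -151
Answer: 4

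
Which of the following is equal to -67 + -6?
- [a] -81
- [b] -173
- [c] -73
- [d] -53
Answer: c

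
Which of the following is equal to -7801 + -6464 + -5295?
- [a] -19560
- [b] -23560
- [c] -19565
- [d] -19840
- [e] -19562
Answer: a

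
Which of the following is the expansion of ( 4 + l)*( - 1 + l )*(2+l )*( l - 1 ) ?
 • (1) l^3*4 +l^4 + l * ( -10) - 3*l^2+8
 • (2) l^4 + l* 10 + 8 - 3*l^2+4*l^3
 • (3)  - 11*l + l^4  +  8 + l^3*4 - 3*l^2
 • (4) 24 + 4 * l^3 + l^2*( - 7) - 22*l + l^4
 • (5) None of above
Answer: 1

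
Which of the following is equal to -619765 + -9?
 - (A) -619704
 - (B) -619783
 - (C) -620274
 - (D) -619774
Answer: D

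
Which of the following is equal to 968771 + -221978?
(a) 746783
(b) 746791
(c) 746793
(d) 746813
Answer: c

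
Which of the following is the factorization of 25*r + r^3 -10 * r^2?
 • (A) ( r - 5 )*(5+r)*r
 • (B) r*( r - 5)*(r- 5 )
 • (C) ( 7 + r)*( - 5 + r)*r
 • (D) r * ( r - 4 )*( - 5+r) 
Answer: B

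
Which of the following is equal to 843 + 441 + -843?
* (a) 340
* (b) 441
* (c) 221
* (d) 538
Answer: b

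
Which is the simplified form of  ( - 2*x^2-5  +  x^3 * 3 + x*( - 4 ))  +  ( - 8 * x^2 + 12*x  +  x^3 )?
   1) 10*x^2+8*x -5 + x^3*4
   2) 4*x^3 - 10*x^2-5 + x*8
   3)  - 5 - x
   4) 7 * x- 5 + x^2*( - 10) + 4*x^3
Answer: 2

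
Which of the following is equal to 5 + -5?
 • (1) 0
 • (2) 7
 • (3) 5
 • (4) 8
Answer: 1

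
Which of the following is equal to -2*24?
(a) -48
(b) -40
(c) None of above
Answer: a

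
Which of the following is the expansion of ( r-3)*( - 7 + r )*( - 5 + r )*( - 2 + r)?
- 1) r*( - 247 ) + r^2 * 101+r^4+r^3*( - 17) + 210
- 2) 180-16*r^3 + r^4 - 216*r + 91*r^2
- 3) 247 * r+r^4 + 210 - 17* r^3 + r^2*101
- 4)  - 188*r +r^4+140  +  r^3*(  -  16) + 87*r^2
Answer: 1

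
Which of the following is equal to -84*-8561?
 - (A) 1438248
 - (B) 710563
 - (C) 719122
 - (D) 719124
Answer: D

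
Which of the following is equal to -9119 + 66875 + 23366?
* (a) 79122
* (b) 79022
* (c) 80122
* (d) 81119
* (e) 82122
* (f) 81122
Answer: f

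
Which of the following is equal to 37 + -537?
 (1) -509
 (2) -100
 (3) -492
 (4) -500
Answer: 4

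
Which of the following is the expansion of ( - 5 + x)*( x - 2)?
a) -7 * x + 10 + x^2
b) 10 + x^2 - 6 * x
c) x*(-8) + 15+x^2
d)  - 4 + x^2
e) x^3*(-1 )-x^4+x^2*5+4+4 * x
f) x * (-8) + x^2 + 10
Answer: a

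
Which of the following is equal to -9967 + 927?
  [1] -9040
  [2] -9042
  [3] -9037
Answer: 1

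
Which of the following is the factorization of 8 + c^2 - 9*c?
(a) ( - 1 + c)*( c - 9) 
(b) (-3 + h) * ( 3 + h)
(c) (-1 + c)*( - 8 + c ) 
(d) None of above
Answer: c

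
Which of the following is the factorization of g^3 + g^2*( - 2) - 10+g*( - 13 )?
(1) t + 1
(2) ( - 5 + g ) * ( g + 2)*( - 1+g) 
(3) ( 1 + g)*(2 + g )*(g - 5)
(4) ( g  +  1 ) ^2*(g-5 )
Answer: 3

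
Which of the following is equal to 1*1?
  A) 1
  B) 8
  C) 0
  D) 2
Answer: A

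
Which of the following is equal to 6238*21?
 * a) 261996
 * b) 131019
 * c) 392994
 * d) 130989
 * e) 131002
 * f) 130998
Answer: f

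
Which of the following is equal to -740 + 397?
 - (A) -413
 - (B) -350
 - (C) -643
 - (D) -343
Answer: D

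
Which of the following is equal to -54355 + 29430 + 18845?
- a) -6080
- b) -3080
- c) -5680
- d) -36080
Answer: a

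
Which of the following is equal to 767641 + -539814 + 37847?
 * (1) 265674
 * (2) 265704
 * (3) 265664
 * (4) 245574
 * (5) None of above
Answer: 1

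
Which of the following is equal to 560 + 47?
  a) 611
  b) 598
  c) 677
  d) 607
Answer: d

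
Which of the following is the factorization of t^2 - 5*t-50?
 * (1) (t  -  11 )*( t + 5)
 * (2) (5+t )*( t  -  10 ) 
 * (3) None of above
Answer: 2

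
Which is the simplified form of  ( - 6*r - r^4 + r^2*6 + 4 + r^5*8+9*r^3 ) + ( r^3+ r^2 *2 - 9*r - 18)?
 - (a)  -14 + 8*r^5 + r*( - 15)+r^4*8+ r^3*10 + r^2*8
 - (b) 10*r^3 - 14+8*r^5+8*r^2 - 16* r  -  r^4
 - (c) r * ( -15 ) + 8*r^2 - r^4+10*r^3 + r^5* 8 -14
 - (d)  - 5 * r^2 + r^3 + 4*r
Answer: c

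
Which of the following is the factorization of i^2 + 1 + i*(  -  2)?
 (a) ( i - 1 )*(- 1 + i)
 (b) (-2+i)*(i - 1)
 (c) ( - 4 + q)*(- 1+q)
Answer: a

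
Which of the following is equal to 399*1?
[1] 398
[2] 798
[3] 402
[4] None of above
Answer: 4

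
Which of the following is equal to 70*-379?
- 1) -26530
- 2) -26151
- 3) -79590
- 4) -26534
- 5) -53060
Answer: 1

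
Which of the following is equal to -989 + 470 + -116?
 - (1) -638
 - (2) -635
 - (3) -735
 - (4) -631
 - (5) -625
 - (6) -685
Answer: 2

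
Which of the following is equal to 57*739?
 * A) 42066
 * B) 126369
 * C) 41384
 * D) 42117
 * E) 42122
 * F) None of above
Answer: F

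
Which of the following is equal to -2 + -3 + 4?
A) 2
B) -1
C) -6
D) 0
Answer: B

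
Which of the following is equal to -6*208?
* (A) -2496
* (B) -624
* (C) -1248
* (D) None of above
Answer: C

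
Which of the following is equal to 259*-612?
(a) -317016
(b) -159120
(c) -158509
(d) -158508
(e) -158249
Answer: d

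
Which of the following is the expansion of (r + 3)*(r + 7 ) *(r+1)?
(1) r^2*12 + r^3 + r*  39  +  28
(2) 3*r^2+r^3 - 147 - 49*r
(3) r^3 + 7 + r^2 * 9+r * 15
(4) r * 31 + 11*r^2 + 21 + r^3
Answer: 4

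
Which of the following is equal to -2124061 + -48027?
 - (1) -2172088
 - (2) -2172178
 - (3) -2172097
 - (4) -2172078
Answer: 1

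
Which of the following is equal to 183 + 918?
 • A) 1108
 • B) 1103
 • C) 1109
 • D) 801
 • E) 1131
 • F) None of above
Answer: F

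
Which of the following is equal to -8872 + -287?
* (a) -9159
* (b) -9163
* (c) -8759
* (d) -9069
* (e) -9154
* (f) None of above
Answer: a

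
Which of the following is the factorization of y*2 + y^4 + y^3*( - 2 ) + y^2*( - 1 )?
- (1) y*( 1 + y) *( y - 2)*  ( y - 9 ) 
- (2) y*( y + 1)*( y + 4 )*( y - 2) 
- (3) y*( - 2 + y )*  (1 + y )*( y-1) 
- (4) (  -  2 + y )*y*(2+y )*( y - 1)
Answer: 3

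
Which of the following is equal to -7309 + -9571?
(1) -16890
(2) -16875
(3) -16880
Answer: 3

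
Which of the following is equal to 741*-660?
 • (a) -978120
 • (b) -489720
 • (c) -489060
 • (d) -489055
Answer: c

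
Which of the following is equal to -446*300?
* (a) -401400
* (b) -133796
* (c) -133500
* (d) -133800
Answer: d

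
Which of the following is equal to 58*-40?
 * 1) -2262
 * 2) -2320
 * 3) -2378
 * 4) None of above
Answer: 2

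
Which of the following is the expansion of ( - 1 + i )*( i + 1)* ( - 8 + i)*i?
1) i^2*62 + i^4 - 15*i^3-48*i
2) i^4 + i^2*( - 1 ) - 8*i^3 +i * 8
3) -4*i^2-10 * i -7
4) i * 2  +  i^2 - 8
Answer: 2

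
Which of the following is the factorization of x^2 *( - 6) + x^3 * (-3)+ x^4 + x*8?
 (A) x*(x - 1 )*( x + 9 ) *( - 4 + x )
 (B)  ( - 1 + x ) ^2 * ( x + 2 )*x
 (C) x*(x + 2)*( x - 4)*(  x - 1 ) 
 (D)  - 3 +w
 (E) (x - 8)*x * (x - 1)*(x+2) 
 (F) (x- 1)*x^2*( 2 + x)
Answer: C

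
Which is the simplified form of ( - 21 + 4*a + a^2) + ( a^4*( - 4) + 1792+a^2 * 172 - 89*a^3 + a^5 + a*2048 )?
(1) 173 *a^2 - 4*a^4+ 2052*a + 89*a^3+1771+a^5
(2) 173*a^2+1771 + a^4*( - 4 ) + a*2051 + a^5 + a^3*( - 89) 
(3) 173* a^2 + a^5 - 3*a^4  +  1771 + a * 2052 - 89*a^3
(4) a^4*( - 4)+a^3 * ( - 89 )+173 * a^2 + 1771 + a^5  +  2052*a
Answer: 4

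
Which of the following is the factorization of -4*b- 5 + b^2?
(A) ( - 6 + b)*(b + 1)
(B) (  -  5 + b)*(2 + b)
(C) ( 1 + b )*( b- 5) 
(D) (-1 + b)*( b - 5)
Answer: C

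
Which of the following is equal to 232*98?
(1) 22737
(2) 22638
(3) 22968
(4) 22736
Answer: 4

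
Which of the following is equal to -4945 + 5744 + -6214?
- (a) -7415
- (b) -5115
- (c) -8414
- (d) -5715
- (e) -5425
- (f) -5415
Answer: f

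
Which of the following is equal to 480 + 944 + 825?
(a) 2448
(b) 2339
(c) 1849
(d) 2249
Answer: d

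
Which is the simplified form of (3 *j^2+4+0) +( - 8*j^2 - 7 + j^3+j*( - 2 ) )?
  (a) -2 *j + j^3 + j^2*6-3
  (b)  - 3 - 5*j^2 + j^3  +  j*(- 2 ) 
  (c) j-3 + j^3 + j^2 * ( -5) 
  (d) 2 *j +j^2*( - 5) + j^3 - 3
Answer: b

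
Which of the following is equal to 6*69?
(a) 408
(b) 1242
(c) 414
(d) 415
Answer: c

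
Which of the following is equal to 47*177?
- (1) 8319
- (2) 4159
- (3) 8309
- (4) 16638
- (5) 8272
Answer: 1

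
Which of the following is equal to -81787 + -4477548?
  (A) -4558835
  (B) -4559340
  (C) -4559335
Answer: C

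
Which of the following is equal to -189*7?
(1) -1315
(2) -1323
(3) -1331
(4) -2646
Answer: 2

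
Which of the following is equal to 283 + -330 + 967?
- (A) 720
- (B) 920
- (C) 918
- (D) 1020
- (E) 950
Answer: B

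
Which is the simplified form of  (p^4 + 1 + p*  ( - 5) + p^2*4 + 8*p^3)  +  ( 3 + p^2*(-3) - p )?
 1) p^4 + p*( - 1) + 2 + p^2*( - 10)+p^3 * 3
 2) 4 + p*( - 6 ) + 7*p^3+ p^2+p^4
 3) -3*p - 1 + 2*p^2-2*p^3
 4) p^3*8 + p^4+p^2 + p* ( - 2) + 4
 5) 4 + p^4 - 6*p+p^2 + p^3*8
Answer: 5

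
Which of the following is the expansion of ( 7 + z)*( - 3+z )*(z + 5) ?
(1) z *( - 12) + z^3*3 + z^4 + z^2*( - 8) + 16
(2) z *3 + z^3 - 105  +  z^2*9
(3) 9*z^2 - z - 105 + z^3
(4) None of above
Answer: 3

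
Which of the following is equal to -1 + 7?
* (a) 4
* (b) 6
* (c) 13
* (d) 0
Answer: b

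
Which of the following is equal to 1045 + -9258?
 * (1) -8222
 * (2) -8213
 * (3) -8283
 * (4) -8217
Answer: 2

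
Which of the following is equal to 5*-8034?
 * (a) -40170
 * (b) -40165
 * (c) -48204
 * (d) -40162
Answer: a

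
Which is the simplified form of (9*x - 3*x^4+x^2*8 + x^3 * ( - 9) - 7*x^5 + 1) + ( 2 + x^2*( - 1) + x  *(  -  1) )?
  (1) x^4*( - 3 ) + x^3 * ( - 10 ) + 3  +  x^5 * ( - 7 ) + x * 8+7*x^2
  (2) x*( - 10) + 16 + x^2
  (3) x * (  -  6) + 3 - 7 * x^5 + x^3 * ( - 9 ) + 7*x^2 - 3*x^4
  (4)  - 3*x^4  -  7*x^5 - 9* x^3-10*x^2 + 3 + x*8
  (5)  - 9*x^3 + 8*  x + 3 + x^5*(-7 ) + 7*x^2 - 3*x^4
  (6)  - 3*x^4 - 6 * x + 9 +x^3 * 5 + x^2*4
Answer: 5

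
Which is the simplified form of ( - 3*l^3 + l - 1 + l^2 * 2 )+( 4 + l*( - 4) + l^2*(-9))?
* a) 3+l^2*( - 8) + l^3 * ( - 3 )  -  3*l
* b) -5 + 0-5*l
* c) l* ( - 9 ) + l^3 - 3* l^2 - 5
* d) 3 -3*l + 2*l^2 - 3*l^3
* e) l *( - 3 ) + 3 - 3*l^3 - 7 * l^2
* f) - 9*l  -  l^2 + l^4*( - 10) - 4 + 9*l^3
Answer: e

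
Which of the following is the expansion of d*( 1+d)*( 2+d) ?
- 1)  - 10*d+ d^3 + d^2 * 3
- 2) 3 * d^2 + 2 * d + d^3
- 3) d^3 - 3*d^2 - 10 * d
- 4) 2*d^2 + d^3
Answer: 2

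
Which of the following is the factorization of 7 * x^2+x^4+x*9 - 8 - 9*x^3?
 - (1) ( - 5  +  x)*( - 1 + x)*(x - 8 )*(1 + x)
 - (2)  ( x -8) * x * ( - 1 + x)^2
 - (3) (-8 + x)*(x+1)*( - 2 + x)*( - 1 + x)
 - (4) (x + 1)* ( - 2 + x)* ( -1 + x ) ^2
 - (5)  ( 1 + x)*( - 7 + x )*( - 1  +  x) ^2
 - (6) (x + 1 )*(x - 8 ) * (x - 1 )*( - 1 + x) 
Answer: 6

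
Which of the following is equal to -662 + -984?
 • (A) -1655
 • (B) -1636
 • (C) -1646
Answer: C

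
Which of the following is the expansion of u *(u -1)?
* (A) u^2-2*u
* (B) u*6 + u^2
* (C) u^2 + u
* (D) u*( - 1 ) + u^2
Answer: D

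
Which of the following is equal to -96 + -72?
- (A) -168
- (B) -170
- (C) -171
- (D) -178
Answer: A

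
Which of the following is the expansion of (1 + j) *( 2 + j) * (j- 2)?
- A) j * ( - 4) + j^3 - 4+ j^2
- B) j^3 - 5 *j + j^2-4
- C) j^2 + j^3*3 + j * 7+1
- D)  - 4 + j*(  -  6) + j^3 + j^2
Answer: A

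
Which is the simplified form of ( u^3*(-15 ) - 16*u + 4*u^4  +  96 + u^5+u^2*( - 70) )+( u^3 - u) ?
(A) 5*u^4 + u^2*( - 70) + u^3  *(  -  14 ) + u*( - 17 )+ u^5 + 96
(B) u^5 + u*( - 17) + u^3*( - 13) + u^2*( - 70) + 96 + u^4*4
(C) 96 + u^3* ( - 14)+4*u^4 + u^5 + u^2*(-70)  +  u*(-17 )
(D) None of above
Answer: C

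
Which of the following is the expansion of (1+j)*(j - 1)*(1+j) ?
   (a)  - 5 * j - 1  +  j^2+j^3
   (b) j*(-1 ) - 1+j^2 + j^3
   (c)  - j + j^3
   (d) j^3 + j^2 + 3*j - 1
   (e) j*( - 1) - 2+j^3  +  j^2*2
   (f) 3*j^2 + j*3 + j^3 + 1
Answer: b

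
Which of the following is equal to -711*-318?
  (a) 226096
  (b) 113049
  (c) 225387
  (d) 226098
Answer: d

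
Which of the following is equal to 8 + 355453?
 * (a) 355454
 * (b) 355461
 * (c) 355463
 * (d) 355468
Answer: b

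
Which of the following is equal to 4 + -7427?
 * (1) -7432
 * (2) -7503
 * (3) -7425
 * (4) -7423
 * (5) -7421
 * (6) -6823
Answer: 4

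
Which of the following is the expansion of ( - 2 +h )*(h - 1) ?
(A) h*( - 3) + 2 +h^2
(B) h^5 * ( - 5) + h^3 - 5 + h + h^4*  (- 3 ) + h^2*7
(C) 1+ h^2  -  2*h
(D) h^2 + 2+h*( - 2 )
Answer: A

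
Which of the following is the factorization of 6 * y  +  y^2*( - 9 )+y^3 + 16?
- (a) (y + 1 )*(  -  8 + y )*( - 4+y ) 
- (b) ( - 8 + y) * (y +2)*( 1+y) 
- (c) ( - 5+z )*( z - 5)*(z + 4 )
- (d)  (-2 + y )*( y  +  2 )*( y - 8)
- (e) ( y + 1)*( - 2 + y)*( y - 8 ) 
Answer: e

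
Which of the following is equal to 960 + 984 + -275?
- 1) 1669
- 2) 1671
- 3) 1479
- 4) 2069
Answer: 1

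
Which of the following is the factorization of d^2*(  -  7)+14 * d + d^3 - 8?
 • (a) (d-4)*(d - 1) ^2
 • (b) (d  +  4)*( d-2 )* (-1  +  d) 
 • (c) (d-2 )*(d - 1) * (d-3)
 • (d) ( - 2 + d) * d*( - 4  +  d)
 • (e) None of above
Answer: e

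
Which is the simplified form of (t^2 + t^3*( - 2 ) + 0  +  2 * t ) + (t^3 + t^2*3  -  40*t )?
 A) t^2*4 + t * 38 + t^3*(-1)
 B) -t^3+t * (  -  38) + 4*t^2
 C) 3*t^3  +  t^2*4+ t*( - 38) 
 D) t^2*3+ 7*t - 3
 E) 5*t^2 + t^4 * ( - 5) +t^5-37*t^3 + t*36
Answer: B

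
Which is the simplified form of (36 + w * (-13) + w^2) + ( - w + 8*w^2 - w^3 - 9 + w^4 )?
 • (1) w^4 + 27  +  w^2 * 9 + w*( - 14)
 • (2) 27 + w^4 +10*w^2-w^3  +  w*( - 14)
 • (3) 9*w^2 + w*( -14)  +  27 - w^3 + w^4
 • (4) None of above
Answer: 3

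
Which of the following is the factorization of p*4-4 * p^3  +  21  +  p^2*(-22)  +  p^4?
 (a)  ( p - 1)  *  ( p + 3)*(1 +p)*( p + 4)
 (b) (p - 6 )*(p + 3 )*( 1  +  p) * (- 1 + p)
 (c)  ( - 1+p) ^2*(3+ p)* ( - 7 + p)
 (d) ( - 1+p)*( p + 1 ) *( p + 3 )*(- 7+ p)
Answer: d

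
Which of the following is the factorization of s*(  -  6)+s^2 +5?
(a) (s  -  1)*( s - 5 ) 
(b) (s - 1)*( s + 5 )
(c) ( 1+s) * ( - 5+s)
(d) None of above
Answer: a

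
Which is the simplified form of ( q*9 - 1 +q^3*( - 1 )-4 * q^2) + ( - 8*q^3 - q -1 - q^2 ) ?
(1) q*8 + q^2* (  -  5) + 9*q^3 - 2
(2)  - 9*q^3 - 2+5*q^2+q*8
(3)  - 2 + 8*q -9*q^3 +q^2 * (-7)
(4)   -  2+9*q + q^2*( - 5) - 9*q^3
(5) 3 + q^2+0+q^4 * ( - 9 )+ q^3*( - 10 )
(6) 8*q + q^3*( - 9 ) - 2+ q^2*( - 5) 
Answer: 6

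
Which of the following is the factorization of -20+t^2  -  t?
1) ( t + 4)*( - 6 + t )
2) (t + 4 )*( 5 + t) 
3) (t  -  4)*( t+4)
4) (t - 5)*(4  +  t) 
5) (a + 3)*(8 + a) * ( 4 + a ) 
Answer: 4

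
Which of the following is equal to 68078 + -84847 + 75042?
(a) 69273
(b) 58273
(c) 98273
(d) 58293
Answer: b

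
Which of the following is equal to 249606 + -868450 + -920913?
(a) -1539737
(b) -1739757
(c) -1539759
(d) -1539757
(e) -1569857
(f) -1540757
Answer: d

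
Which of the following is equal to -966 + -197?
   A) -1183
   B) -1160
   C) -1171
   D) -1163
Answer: D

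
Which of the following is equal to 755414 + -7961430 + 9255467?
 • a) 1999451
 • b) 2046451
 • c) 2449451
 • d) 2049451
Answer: d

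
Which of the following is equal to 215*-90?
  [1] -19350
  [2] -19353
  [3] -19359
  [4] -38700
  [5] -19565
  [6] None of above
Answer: 1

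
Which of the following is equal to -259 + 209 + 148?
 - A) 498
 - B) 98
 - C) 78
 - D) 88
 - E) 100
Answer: B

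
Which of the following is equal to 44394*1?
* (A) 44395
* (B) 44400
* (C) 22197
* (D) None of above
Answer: D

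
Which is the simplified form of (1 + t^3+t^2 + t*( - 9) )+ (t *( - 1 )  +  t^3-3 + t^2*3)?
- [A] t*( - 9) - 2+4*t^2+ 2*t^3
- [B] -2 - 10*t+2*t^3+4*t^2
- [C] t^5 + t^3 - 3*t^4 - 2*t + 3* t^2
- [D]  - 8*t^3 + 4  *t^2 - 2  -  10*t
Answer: B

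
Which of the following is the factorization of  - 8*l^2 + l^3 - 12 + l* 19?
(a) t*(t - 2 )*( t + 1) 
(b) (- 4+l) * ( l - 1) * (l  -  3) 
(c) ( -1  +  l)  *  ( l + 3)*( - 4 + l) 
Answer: b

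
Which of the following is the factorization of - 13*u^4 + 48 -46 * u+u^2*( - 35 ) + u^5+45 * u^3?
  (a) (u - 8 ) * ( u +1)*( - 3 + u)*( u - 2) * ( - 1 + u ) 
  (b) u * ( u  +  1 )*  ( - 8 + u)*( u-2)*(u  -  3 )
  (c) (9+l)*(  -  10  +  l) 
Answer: a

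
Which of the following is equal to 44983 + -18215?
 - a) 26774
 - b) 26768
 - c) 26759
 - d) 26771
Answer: b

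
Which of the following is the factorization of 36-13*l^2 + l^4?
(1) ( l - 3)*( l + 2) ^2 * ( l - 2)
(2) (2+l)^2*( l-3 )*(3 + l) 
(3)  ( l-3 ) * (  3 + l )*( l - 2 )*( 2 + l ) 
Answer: 3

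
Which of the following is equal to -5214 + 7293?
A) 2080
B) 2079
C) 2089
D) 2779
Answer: B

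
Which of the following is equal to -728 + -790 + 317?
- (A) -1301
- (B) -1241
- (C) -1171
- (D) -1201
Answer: D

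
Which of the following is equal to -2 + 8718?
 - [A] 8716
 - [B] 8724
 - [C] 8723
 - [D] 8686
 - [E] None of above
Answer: A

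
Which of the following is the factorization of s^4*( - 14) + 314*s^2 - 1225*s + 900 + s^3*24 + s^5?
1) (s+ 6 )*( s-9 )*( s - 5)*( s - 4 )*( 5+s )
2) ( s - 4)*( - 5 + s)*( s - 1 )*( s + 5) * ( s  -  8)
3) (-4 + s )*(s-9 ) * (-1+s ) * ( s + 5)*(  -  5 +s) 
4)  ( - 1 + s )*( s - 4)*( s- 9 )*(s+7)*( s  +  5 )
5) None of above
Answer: 3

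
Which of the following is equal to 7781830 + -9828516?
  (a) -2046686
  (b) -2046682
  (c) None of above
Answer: a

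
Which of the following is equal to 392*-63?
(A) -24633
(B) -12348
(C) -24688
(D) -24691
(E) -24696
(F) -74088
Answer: E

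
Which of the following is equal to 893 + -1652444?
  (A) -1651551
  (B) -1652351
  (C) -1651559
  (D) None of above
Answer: A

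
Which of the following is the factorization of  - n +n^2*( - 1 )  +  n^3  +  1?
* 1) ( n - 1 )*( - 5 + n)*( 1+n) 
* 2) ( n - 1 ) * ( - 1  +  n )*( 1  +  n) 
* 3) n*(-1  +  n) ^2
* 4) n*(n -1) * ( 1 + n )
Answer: 2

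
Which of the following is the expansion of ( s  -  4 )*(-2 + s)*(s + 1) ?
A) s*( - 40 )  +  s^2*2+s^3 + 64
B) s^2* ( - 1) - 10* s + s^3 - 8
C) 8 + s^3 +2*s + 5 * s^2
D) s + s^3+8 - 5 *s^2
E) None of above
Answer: E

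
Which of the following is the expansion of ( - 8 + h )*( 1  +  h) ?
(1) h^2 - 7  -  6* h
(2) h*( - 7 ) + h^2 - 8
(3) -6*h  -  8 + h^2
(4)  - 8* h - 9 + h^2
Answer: 2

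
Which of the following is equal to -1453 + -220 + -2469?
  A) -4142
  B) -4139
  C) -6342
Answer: A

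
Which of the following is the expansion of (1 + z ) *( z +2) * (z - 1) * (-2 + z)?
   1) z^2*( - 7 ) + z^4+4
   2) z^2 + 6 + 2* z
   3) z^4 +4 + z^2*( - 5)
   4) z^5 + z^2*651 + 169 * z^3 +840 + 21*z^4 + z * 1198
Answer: 3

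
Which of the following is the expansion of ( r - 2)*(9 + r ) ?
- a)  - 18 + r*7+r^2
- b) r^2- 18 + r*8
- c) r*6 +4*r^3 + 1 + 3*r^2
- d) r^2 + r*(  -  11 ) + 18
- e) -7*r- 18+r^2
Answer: a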